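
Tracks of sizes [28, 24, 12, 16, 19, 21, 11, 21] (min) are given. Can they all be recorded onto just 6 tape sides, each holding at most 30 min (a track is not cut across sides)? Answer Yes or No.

A valid assignment using 6 tape sides:
  side 1: 28 = 28
  side 2: 24 = 24
  side 3: 21 = 21
  side 4: 21 = 21
  side 5: 19 + 11 = 30
  side 6: 16 + 12 = 28
Every load is within 30 min, so 6 tape sides suffice.

Yes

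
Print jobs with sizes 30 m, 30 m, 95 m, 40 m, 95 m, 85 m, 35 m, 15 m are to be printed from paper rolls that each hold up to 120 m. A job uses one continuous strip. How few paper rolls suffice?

4

Total = 95 + 95 + 85 + 40 + 35 + 30 + 30 + 15 = 425 m.
Lower bound: ⌈425/120⌉ = 4 paper rolls.
A packing using 4 paper rolls:
  roll 1: 95 + 15 = 110
  roll 2: 95 = 95
  roll 3: 85 + 35 = 120
  roll 4: 40 + 30 + 30 = 100
This matches the lower bound, so 4 is optimal.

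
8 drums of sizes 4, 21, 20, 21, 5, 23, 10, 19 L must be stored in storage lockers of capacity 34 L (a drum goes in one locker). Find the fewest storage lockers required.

Total = 23 + 21 + 21 + 20 + 19 + 10 + 5 + 4 = 123 L.
Lower bound: ⌈123/34⌉ = 4 storage lockers.
Also, 5 drums each exceed 17 L, and no two of those can share a locker, so at least 5 storage lockers are needed.
A packing using 5 storage lockers:
  locker 1: 23 + 10 = 33
  locker 2: 21 + 5 + 4 = 30
  locker 3: 21 = 21
  locker 4: 20 = 20
  locker 5: 19 = 19
This matches the lower bound, so 5 is optimal.

5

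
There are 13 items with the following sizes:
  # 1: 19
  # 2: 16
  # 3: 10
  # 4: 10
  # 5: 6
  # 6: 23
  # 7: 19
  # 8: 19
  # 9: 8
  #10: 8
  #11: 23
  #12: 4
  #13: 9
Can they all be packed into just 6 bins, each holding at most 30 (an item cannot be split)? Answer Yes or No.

Total = 174; ⌈174/30⌉ = 6.
The bound of 6 does not rule out 6, but exhaustive search shows no assignment into 6 bins of capacity 30 exists — the minimum is 7.

No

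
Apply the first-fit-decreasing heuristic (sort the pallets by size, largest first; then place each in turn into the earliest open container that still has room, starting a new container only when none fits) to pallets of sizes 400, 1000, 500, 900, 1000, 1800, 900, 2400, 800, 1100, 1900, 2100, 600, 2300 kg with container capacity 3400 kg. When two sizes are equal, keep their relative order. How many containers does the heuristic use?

6

Sorted descending: 2400, 2300, 2100, 1900, 1800, 1100, 1000, 1000, 900, 900, 800, 600, 500, 400.
  2400 → container 1 (new)  [load 2400/3400]
  2300 → container 2 (new)  [load 2300/3400]
  2100 → container 3 (new)  [load 2100/3400]
  1900 → container 4 (new)  [load 1900/3400]
  1800 → container 5 (new)  [load 1800/3400]
  1100 → container 2  [load 3400/3400]
  1000 → container 1  [load 3400/3400]
  1000 → container 3  [load 3100/3400]
  900 → container 4  [load 2800/3400]
  900 → container 5  [load 2700/3400]
  800 → container 6 (new)  [load 800/3400]
  600 → container 4  [load 3400/3400]
  500 → container 5  [load 3200/3400]
  400 → container 6  [load 1200/3400]
6 containers opened.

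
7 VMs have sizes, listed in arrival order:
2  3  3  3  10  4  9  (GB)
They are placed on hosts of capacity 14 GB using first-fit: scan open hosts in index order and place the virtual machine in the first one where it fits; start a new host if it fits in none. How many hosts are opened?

3

  2 → host 1 (new)  [load 2/14]
  3 → host 1  [load 5/14]
  3 → host 1  [load 8/14]
  3 → host 1  [load 11/14]
  10 → host 2 (new)  [load 10/14]
  4 → host 2  [load 14/14]
  9 → host 3 (new)  [load 9/14]
3 hosts opened.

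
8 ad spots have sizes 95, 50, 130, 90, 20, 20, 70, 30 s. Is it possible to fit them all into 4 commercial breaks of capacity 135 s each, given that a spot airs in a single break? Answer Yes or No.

A valid assignment using 4 commercial breaks:
  break 1: 130 = 130
  break 2: 95 + 30 = 125
  break 3: 90 + 20 + 20 = 130
  break 4: 70 + 50 = 120
Every load is within 135 s, so 4 commercial breaks suffice.

Yes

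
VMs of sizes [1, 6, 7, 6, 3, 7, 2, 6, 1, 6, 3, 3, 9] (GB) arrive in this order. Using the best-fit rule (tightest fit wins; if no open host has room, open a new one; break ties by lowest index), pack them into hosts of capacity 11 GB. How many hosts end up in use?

  1 → host 1 (new)  [load 1/11]
  6 → host 1  [load 7/11]
  7 → host 2 (new)  [load 7/11]
  6 → host 3 (new)  [load 6/11]
  3 → host 1  [load 10/11]
  7 → host 4 (new)  [load 7/11]
  2 → host 2  [load 9/11]
  6 → host 5 (new)  [load 6/11]
  1 → host 1  [load 11/11]
  6 → host 6 (new)  [load 6/11]
  3 → host 4  [load 10/11]
  3 → host 3  [load 9/11]
  9 → host 7 (new)  [load 9/11]
7 hosts opened.

7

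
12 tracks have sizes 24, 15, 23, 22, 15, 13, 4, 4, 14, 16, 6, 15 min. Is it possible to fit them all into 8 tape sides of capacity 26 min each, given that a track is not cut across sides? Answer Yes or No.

Total = 171 min; ⌈171/26⌉ = 7.
8 tracks each exceed half the capacity and cannot share a side, forcing at least 8 tape sides.
The bound of 8 does not rule out 8, but exhaustive search shows no assignment into 8 tape sides of capacity 26 min exists — the minimum is 9.

No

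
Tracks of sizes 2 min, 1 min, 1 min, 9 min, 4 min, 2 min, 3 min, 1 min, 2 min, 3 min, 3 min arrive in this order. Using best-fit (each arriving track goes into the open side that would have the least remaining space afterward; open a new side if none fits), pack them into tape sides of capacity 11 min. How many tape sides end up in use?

3

  2 → side 1 (new)  [load 2/11]
  1 → side 1  [load 3/11]
  1 → side 1  [load 4/11]
  9 → side 2 (new)  [load 9/11]
  4 → side 1  [load 8/11]
  2 → side 2  [load 11/11]
  3 → side 1  [load 11/11]
  1 → side 3 (new)  [load 1/11]
  2 → side 3  [load 3/11]
  3 → side 3  [load 6/11]
  3 → side 3  [load 9/11]
3 tape sides opened.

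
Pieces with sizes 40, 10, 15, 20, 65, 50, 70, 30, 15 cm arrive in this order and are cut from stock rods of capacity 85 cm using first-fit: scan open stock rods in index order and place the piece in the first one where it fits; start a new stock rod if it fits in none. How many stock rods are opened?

4

  40 → stock rod 1 (new)  [load 40/85]
  10 → stock rod 1  [load 50/85]
  15 → stock rod 1  [load 65/85]
  20 → stock rod 1  [load 85/85]
  65 → stock rod 2 (new)  [load 65/85]
  50 → stock rod 3 (new)  [load 50/85]
  70 → stock rod 4 (new)  [load 70/85]
  30 → stock rod 3  [load 80/85]
  15 → stock rod 2  [load 80/85]
4 stock rods opened.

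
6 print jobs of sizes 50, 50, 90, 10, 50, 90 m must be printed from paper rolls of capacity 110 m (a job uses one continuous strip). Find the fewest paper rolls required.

4

Total = 90 + 90 + 50 + 50 + 50 + 10 = 340 m.
Lower bound: ⌈340/110⌉ = 4 paper rolls.
A packing using 4 paper rolls:
  roll 1: 90 + 10 = 100
  roll 2: 90 = 90
  roll 3: 50 + 50 = 100
  roll 4: 50 = 50
This matches the lower bound, so 4 is optimal.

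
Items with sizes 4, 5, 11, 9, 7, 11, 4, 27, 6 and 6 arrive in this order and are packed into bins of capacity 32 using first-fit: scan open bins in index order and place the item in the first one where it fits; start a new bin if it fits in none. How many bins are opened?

  4 → bin 1 (new)  [load 4/32]
  5 → bin 1  [load 9/32]
  11 → bin 1  [load 20/32]
  9 → bin 1  [load 29/32]
  7 → bin 2 (new)  [load 7/32]
  11 → bin 2  [load 18/32]
  4 → bin 2  [load 22/32]
  27 → bin 3 (new)  [load 27/32]
  6 → bin 2  [load 28/32]
  6 → bin 4 (new)  [load 6/32]
4 bins opened.

4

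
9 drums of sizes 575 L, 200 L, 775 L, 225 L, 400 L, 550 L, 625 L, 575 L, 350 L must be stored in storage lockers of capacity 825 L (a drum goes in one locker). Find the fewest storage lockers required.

6

Total = 775 + 625 + 575 + 575 + 550 + 400 + 350 + 225 + 200 = 4275 L.
Lower bound: ⌈4275/825⌉ = 6 storage lockers.
A packing using 6 storage lockers:
  locker 1: 775 = 775
  locker 2: 625 + 200 = 825
  locker 3: 575 + 225 = 800
  locker 4: 575 = 575
  locker 5: 550 = 550
  locker 6: 400 + 350 = 750
This matches the lower bound, so 6 is optimal.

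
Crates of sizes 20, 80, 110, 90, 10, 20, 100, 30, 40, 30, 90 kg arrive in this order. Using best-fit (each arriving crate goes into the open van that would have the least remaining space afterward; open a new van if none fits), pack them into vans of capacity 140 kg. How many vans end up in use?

5

  20 → van 1 (new)  [load 20/140]
  80 → van 1  [load 100/140]
  110 → van 2 (new)  [load 110/140]
  90 → van 3 (new)  [load 90/140]
  10 → van 2  [load 120/140]
  20 → van 2  [load 140/140]
  100 → van 4 (new)  [load 100/140]
  30 → van 1  [load 130/140]
  40 → van 4  [load 140/140]
  30 → van 3  [load 120/140]
  90 → van 5 (new)  [load 90/140]
5 vans opened.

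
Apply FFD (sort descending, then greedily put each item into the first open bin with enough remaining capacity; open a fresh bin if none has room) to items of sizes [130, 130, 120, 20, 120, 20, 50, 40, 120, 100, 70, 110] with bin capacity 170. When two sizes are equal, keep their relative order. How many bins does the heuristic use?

Sorted descending: 130, 130, 120, 120, 120, 110, 100, 70, 50, 40, 20, 20.
  130 → bin 1 (new)  [load 130/170]
  130 → bin 2 (new)  [load 130/170]
  120 → bin 3 (new)  [load 120/170]
  120 → bin 4 (new)  [load 120/170]
  120 → bin 5 (new)  [load 120/170]
  110 → bin 6 (new)  [load 110/170]
  100 → bin 7 (new)  [load 100/170]
  70 → bin 7  [load 170/170]
  50 → bin 3  [load 170/170]
  40 → bin 1  [load 170/170]
  20 → bin 2  [load 150/170]
  20 → bin 2  [load 170/170]
7 bins opened.

7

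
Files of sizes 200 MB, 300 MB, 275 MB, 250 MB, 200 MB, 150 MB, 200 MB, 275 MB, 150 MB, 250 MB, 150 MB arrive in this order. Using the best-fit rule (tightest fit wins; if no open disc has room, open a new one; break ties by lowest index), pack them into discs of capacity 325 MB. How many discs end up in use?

  200 → disc 1 (new)  [load 200/325]
  300 → disc 2 (new)  [load 300/325]
  275 → disc 3 (new)  [load 275/325]
  250 → disc 4 (new)  [load 250/325]
  200 → disc 5 (new)  [load 200/325]
  150 → disc 6 (new)  [load 150/325]
  200 → disc 7 (new)  [load 200/325]
  275 → disc 8 (new)  [load 275/325]
  150 → disc 6  [load 300/325]
  250 → disc 9 (new)  [load 250/325]
  150 → disc 10 (new)  [load 150/325]
10 discs opened.

10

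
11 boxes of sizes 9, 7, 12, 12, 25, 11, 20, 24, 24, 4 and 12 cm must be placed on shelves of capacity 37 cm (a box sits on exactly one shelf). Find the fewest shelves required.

5

Total = 25 + 24 + 24 + 20 + 12 + 12 + 12 + 11 + 9 + 7 + 4 = 160 cm.
Lower bound: ⌈160/37⌉ = 5 shelves.
A packing using 5 shelves:
  shelf 1: 25 + 12 = 37
  shelf 2: 24 + 12 = 36
  shelf 3: 24 + 12 = 36
  shelf 4: 20 + 11 + 4 = 35
  shelf 5: 9 + 7 = 16
This matches the lower bound, so 5 is optimal.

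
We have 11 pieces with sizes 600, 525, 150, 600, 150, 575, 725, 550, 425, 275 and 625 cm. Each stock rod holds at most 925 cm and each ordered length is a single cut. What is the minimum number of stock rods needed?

8

Total = 725 + 625 + 600 + 600 + 575 + 550 + 525 + 425 + 275 + 150 + 150 = 5200 cm.
Lower bound: ⌈5200/925⌉ = 6 stock rods.
Also, 7 pieces each exceed 925/2 cm, and no two of those can share a stock rod, so at least 7 stock rods are needed.
A packing using 8 stock rods:
  stock rod 1: 725 + 150 = 875
  stock rod 2: 625 + 275 = 900
  stock rod 3: 600 + 150 = 750
  stock rod 4: 600 = 600
  stock rod 5: 575 = 575
  stock rod 6: 550 = 550
  stock rod 7: 525 = 525
  stock rod 8: 425 = 425
No arrangement into 7 stock rods stays within capacity, so 8 is optimal.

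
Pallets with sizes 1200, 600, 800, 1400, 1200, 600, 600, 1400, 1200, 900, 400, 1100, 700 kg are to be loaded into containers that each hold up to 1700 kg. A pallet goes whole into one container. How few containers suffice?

9

Total = 1400 + 1400 + 1200 + 1200 + 1200 + 1100 + 900 + 800 + 700 + 600 + 600 + 600 + 400 = 12100 kg.
Lower bound: ⌈12100/1700⌉ = 8 containers.
A packing using 9 containers:
  container 1: 1400 = 1400
  container 2: 1400 = 1400
  container 3: 1200 + 400 = 1600
  container 4: 1200 = 1200
  container 5: 1200 = 1200
  container 6: 1100 + 600 = 1700
  container 7: 900 + 800 = 1700
  container 8: 700 + 600 = 1300
  container 9: 600 = 600
No arrangement into 8 containers stays within capacity, so 9 is optimal.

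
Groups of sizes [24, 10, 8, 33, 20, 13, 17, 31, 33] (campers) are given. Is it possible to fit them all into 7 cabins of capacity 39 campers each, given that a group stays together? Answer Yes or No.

Yes

A valid assignment using 6 cabins:
  cabin 1: 33 = 33
  cabin 2: 33 = 33
  cabin 3: 31 + 8 = 39
  cabin 4: 24 + 13 = 37
  cabin 5: 20 + 17 = 37
  cabin 6: 10 = 10
That uses only 6 ≤ 7, so 7 cabins are enough.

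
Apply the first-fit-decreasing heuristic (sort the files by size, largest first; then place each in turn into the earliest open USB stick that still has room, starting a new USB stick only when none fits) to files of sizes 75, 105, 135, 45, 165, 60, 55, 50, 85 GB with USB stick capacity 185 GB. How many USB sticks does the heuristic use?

5

Sorted descending: 165, 135, 105, 85, 75, 60, 55, 50, 45.
  165 → USB stick 1 (new)  [load 165/185]
  135 → USB stick 2 (new)  [load 135/185]
  105 → USB stick 3 (new)  [load 105/185]
  85 → USB stick 4 (new)  [load 85/185]
  75 → USB stick 3  [load 180/185]
  60 → USB stick 4  [load 145/185]
  55 → USB stick 5 (new)  [load 55/185]
  50 → USB stick 2  [load 185/185]
  45 → USB stick 5  [load 100/185]
5 USB sticks opened.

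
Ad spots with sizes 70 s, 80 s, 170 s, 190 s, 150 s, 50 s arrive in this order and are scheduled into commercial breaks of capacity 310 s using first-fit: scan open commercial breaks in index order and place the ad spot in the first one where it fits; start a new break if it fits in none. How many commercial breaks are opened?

  70 → break 1 (new)  [load 70/310]
  80 → break 1  [load 150/310]
  170 → break 2 (new)  [load 170/310]
  190 → break 3 (new)  [load 190/310]
  150 → break 1  [load 300/310]
  50 → break 2  [load 220/310]
3 commercial breaks opened.

3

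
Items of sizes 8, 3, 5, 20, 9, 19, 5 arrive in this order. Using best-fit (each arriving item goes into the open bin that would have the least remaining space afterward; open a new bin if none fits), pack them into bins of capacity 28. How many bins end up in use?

3

  8 → bin 1 (new)  [load 8/28]
  3 → bin 1  [load 11/28]
  5 → bin 1  [load 16/28]
  20 → bin 2 (new)  [load 20/28]
  9 → bin 1  [load 25/28]
  19 → bin 3 (new)  [load 19/28]
  5 → bin 2  [load 25/28]
3 bins opened.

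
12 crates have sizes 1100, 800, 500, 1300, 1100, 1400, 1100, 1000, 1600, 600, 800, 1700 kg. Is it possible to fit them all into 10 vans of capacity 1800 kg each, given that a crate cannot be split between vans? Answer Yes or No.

Yes

A valid assignment using 9 vans:
  van 1: 1700 = 1700
  van 2: 1600 = 1600
  van 3: 1400 = 1400
  van 4: 1300 + 500 = 1800
  van 5: 1100 + 600 = 1700
  van 6: 1100 = 1100
  van 7: 1100 = 1100
  van 8: 1000 + 800 = 1800
  van 9: 800 = 800
That uses only 9 ≤ 10, so 10 vans are enough.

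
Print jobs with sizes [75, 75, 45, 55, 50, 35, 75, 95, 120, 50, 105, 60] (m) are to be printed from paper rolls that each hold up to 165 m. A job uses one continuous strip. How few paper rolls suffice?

6

Total = 120 + 105 + 95 + 75 + 75 + 75 + 60 + 55 + 50 + 50 + 45 + 35 = 840 m.
Lower bound: ⌈840/165⌉ = 6 paper rolls.
A packing using 6 paper rolls:
  roll 1: 120 + 45 = 165
  roll 2: 105 + 60 = 165
  roll 3: 95 + 55 = 150
  roll 4: 75 + 75 = 150
  roll 5: 75 + 50 + 35 = 160
  roll 6: 50 = 50
This matches the lower bound, so 6 is optimal.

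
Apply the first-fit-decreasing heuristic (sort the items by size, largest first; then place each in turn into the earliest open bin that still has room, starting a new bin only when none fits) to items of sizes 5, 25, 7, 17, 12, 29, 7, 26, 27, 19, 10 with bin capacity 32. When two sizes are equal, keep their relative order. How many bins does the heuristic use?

7

Sorted descending: 29, 27, 26, 25, 19, 17, 12, 10, 7, 7, 5.
  29 → bin 1 (new)  [load 29/32]
  27 → bin 2 (new)  [load 27/32]
  26 → bin 3 (new)  [load 26/32]
  25 → bin 4 (new)  [load 25/32]
  19 → bin 5 (new)  [load 19/32]
  17 → bin 6 (new)  [load 17/32]
  12 → bin 5  [load 31/32]
  10 → bin 6  [load 27/32]
  7 → bin 4  [load 32/32]
  7 → bin 7 (new)  [load 7/32]
  5 → bin 2  [load 32/32]
7 bins opened.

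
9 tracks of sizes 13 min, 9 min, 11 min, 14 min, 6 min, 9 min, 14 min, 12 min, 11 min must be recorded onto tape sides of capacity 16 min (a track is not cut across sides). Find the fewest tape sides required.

8

Total = 14 + 14 + 13 + 12 + 11 + 11 + 9 + 9 + 6 = 99 min.
Lower bound: ⌈99/16⌉ = 7 tape sides.
Also, 8 tracks each exceed 8 min, and no two of those can share a side, so at least 8 tape sides are needed.
A packing using 8 tape sides:
  side 1: 14 = 14
  side 2: 14 = 14
  side 3: 13 = 13
  side 4: 12 = 12
  side 5: 11 = 11
  side 6: 11 = 11
  side 7: 9 + 6 = 15
  side 8: 9 = 9
This matches the lower bound, so 8 is optimal.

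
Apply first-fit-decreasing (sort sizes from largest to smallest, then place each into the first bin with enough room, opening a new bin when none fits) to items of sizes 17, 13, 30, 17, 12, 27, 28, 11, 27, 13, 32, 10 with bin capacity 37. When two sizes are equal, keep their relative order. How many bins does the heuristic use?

Sorted descending: 32, 30, 28, 27, 27, 17, 17, 13, 13, 12, 11, 10.
  32 → bin 1 (new)  [load 32/37]
  30 → bin 2 (new)  [load 30/37]
  28 → bin 3 (new)  [load 28/37]
  27 → bin 4 (new)  [load 27/37]
  27 → bin 5 (new)  [load 27/37]
  17 → bin 6 (new)  [load 17/37]
  17 → bin 6  [load 34/37]
  13 → bin 7 (new)  [load 13/37]
  13 → bin 7  [load 26/37]
  12 → bin 8 (new)  [load 12/37]
  11 → bin 7  [load 37/37]
  10 → bin 4  [load 37/37]
8 bins opened.

8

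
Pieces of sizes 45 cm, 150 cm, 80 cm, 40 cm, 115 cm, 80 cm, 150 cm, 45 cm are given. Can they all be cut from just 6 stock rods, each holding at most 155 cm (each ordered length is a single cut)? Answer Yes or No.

A valid assignment using 5 stock rods:
  stock rod 1: 150 = 150
  stock rod 2: 150 = 150
  stock rod 3: 115 + 40 = 155
  stock rod 4: 80 + 45 = 125
  stock rod 5: 80 + 45 = 125
That uses only 5 ≤ 6, so 6 stock rods are enough.

Yes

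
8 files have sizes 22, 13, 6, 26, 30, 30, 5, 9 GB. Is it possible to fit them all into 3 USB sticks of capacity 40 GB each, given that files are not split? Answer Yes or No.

No

Total = 141 GB; ⌈141/40⌉ = 4.
At least 4 USB sticks are required, but only 3 are allowed.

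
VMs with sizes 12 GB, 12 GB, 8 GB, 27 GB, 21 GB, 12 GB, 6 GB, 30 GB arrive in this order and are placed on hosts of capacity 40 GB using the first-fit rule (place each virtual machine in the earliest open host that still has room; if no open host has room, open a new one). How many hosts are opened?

4

  12 → host 1 (new)  [load 12/40]
  12 → host 1  [load 24/40]
  8 → host 1  [load 32/40]
  27 → host 2 (new)  [load 27/40]
  21 → host 3 (new)  [load 21/40]
  12 → host 2  [load 39/40]
  6 → host 1  [load 38/40]
  30 → host 4 (new)  [load 30/40]
4 hosts opened.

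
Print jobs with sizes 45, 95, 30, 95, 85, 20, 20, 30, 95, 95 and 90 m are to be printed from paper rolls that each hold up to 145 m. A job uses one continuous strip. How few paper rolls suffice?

6

Total = 95 + 95 + 95 + 95 + 90 + 85 + 45 + 30 + 30 + 20 + 20 = 700 m.
Lower bound: ⌈700/145⌉ = 5 paper rolls.
Also, 6 print jobs each exceed 145/2 m, and no two of those can share a roll, so at least 6 paper rolls are needed.
A packing using 6 paper rolls:
  roll 1: 95 + 45 = 140
  roll 2: 95 + 30 + 20 = 145
  roll 3: 95 + 30 + 20 = 145
  roll 4: 95 = 95
  roll 5: 90 = 90
  roll 6: 85 = 85
This matches the lower bound, so 6 is optimal.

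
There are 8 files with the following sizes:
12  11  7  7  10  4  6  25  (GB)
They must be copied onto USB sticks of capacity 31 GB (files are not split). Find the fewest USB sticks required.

3

Total = 25 + 12 + 11 + 10 + 7 + 7 + 6 + 4 = 82 GB.
Lower bound: ⌈82/31⌉ = 3 USB sticks.
A packing using 3 USB sticks:
  USB stick 1: 25 + 6 = 31
  USB stick 2: 12 + 11 + 7 = 30
  USB stick 3: 10 + 7 + 4 = 21
This matches the lower bound, so 3 is optimal.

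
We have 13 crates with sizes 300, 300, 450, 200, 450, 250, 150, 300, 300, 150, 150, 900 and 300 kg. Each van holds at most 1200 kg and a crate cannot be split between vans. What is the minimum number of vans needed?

4

Total = 900 + 450 + 450 + 300 + 300 + 300 + 300 + 300 + 250 + 200 + 150 + 150 + 150 = 4200 kg.
Lower bound: ⌈4200/1200⌉ = 4 vans.
A packing using 4 vans:
  van 1: 900 + 300 = 1200
  van 2: 450 + 450 + 300 = 1200
  van 3: 300 + 300 + 300 + 250 = 1150
  van 4: 200 + 150 + 150 + 150 = 650
This matches the lower bound, so 4 is optimal.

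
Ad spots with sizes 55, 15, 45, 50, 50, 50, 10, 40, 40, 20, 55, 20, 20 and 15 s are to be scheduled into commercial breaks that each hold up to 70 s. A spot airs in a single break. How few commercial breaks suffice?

8

Total = 55 + 55 + 50 + 50 + 50 + 45 + 40 + 40 + 20 + 20 + 20 + 15 + 15 + 10 = 485 s.
Lower bound: ⌈485/70⌉ = 7 commercial breaks.
Also, 8 ad spots each exceed 35 s, and no two of those can share a break, so at least 8 commercial breaks are needed.
A packing using 8 commercial breaks:
  break 1: 55 + 15 = 70
  break 2: 55 + 15 = 70
  break 3: 50 + 20 = 70
  break 4: 50 + 20 = 70
  break 5: 50 + 20 = 70
  break 6: 45 + 10 = 55
  break 7: 40 = 40
  break 8: 40 = 40
This matches the lower bound, so 8 is optimal.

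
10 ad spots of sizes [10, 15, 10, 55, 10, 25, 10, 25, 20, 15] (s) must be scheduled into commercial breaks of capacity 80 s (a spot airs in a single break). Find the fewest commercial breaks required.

3

Total = 55 + 25 + 25 + 20 + 15 + 15 + 10 + 10 + 10 + 10 = 195 s.
Lower bound: ⌈195/80⌉ = 3 commercial breaks.
A packing using 3 commercial breaks:
  break 1: 55 + 25 = 80
  break 2: 25 + 20 + 15 + 15 = 75
  break 3: 10 + 10 + 10 + 10 = 40
This matches the lower bound, so 3 is optimal.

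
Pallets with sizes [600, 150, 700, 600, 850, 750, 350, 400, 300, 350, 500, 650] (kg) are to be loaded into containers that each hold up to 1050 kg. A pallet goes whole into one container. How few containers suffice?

Total = 850 + 750 + 700 + 650 + 600 + 600 + 500 + 400 + 350 + 350 + 300 + 150 = 6200 kg.
Lower bound: ⌈6200/1050⌉ = 6 containers.
A packing using 7 containers:
  container 1: 850 + 150 = 1000
  container 2: 750 + 300 = 1050
  container 3: 700 + 350 = 1050
  container 4: 650 + 400 = 1050
  container 5: 600 + 350 = 950
  container 6: 600 = 600
  container 7: 500 = 500
No arrangement into 6 containers stays within capacity, so 7 is optimal.

7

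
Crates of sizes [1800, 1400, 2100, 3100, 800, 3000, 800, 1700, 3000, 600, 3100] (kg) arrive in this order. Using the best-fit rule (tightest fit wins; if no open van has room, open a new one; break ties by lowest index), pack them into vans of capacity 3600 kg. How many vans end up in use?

  1800 → van 1 (new)  [load 1800/3600]
  1400 → van 1  [load 3200/3600]
  2100 → van 2 (new)  [load 2100/3600]
  3100 → van 3 (new)  [load 3100/3600]
  800 → van 2  [load 2900/3600]
  3000 → van 4 (new)  [load 3000/3600]
  800 → van 5 (new)  [load 800/3600]
  1700 → van 5  [load 2500/3600]
  3000 → van 6 (new)  [load 3000/3600]
  600 → van 4  [load 3600/3600]
  3100 → van 7 (new)  [load 3100/3600]
7 vans opened.

7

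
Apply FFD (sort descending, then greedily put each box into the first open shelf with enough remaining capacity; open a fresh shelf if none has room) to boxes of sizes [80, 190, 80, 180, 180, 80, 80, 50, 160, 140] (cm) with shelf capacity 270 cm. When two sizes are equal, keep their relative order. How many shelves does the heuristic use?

Sorted descending: 190, 180, 180, 160, 140, 80, 80, 80, 80, 50.
  190 → shelf 1 (new)  [load 190/270]
  180 → shelf 2 (new)  [load 180/270]
  180 → shelf 3 (new)  [load 180/270]
  160 → shelf 4 (new)  [load 160/270]
  140 → shelf 5 (new)  [load 140/270]
  80 → shelf 1  [load 270/270]
  80 → shelf 2  [load 260/270]
  80 → shelf 3  [load 260/270]
  80 → shelf 4  [load 240/270]
  50 → shelf 5  [load 190/270]
5 shelves opened.

5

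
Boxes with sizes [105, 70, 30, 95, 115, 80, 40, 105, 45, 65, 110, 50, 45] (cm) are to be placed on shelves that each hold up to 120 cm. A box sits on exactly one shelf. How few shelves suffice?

9

Total = 115 + 110 + 105 + 105 + 95 + 80 + 70 + 65 + 50 + 45 + 45 + 40 + 30 = 955 cm.
Lower bound: ⌈955/120⌉ = 8 shelves.
A packing using 9 shelves:
  shelf 1: 115 = 115
  shelf 2: 110 = 110
  shelf 3: 105 = 105
  shelf 4: 105 = 105
  shelf 5: 95 = 95
  shelf 6: 80 + 40 = 120
  shelf 7: 70 + 50 = 120
  shelf 8: 65 + 45 = 110
  shelf 9: 45 + 30 = 75
No arrangement into 8 shelves stays within capacity, so 9 is optimal.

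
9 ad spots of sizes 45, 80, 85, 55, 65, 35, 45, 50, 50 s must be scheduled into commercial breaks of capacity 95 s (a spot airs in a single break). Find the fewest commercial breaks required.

Total = 85 + 80 + 65 + 55 + 50 + 50 + 45 + 45 + 35 = 510 s.
Lower bound: ⌈510/95⌉ = 6 commercial breaks.
A packing using 6 commercial breaks:
  break 1: 85 = 85
  break 2: 80 = 80
  break 3: 65 = 65
  break 4: 55 + 35 = 90
  break 5: 50 + 45 = 95
  break 6: 50 + 45 = 95
This matches the lower bound, so 6 is optimal.

6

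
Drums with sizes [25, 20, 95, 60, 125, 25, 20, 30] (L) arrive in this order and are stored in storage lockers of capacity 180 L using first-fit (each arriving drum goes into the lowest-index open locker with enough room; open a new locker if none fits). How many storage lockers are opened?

  25 → locker 1 (new)  [load 25/180]
  20 → locker 1  [load 45/180]
  95 → locker 1  [load 140/180]
  60 → locker 2 (new)  [load 60/180]
  125 → locker 3 (new)  [load 125/180]
  25 → locker 1  [load 165/180]
  20 → locker 2  [load 80/180]
  30 → locker 2  [load 110/180]
3 storage lockers opened.

3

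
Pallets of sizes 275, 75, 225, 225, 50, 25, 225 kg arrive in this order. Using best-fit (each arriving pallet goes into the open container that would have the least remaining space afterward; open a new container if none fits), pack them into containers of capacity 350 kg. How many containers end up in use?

  275 → container 1 (new)  [load 275/350]
  75 → container 1  [load 350/350]
  225 → container 2 (new)  [load 225/350]
  225 → container 3 (new)  [load 225/350]
  50 → container 2  [load 275/350]
  25 → container 2  [load 300/350]
  225 → container 4 (new)  [load 225/350]
4 containers opened.

4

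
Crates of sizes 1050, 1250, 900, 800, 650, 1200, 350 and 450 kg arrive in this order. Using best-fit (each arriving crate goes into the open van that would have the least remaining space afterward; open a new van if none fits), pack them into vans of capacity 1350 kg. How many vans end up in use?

6

  1050 → van 1 (new)  [load 1050/1350]
  1250 → van 2 (new)  [load 1250/1350]
  900 → van 3 (new)  [load 900/1350]
  800 → van 4 (new)  [load 800/1350]
  650 → van 5 (new)  [load 650/1350]
  1200 → van 6 (new)  [load 1200/1350]
  350 → van 3  [load 1250/1350]
  450 → van 4  [load 1250/1350]
6 vans opened.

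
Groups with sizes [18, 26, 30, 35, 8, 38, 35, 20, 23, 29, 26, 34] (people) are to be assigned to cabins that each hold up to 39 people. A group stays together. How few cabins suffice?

10

Total = 38 + 35 + 35 + 34 + 30 + 29 + 26 + 26 + 23 + 20 + 18 + 8 = 322 people.
Lower bound: ⌈322/39⌉ = 9 cabins.
Also, 10 groups each exceed 39/2 people, and no two of those can share a cabin, so at least 10 cabins are needed.
A packing using 10 cabins:
  cabin 1: 38 = 38
  cabin 2: 35 = 35
  cabin 3: 35 = 35
  cabin 4: 34 = 34
  cabin 5: 30 + 8 = 38
  cabin 6: 29 = 29
  cabin 7: 26 = 26
  cabin 8: 26 = 26
  cabin 9: 23 = 23
  cabin 10: 20 + 18 = 38
This matches the lower bound, so 10 is optimal.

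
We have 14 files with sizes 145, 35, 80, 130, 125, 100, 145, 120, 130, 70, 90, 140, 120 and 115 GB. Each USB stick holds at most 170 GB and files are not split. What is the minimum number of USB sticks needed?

11

Total = 145 + 145 + 140 + 130 + 130 + 125 + 120 + 120 + 115 + 100 + 90 + 80 + 70 + 35 = 1545 GB.
Lower bound: ⌈1545/170⌉ = 10 USB sticks.
Also, 11 files each exceed 85 GB, and no two of those can share a USB stick, so at least 11 USB sticks are needed.
A packing using 11 USB sticks:
  USB stick 1: 145 = 145
  USB stick 2: 145 = 145
  USB stick 3: 140 = 140
  USB stick 4: 130 + 35 = 165
  USB stick 5: 130 = 130
  USB stick 6: 125 = 125
  USB stick 7: 120 = 120
  USB stick 8: 120 = 120
  USB stick 9: 115 = 115
  USB stick 10: 100 + 70 = 170
  USB stick 11: 90 + 80 = 170
This matches the lower bound, so 11 is optimal.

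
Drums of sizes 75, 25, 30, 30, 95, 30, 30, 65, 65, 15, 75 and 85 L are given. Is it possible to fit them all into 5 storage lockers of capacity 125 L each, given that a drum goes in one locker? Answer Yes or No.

Total = 620 L; ⌈620/125⌉ = 5.
6 drums each exceed half the capacity and cannot share a locker, forcing at least 6 storage lockers.
At least 6 storage lockers are required, but only 5 are allowed.

No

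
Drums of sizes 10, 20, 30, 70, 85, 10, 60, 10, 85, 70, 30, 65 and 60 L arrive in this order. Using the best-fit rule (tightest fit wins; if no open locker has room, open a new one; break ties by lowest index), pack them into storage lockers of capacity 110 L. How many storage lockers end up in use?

8

  10 → locker 1 (new)  [load 10/110]
  20 → locker 1  [load 30/110]
  30 → locker 1  [load 60/110]
  70 → locker 2 (new)  [load 70/110]
  85 → locker 3 (new)  [load 85/110]
  10 → locker 3  [load 95/110]
  60 → locker 4 (new)  [load 60/110]
  10 → locker 3  [load 105/110]
  85 → locker 5 (new)  [load 85/110]
  70 → locker 6 (new)  [load 70/110]
  30 → locker 2  [load 100/110]
  65 → locker 7 (new)  [load 65/110]
  60 → locker 8 (new)  [load 60/110]
8 storage lockers opened.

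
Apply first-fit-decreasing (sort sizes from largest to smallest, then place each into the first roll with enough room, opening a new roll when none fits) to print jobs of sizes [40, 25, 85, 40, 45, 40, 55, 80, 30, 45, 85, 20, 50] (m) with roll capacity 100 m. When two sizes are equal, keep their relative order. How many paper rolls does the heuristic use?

7

Sorted descending: 85, 85, 80, 55, 50, 45, 45, 40, 40, 40, 30, 25, 20.
  85 → roll 1 (new)  [load 85/100]
  85 → roll 2 (new)  [load 85/100]
  80 → roll 3 (new)  [load 80/100]
  55 → roll 4 (new)  [load 55/100]
  50 → roll 5 (new)  [load 50/100]
  45 → roll 4  [load 100/100]
  45 → roll 5  [load 95/100]
  40 → roll 6 (new)  [load 40/100]
  40 → roll 6  [load 80/100]
  40 → roll 7 (new)  [load 40/100]
  30 → roll 7  [load 70/100]
  25 → roll 7  [load 95/100]
  20 → roll 3  [load 100/100]
7 paper rolls opened.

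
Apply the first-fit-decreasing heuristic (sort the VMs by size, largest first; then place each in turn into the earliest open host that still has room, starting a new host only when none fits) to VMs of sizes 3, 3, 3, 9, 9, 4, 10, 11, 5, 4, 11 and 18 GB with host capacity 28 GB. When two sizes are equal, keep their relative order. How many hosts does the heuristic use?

Sorted descending: 18, 11, 11, 10, 9, 9, 5, 4, 4, 3, 3, 3.
  18 → host 1 (new)  [load 18/28]
  11 → host 2 (new)  [load 11/28]
  11 → host 2  [load 22/28]
  10 → host 1  [load 28/28]
  9 → host 3 (new)  [load 9/28]
  9 → host 3  [load 18/28]
  5 → host 2  [load 27/28]
  4 → host 3  [load 22/28]
  4 → host 3  [load 26/28]
  3 → host 4 (new)  [load 3/28]
  3 → host 4  [load 6/28]
  3 → host 4  [load 9/28]
4 hosts opened.

4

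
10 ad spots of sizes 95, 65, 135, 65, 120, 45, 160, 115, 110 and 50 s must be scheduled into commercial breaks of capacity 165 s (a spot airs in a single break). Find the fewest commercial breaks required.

7

Total = 160 + 135 + 120 + 115 + 110 + 95 + 65 + 65 + 50 + 45 = 960 s.
Lower bound: ⌈960/165⌉ = 6 commercial breaks.
A packing using 7 commercial breaks:
  break 1: 160 = 160
  break 2: 135 = 135
  break 3: 120 + 45 = 165
  break 4: 115 + 50 = 165
  break 5: 110 = 110
  break 6: 95 + 65 = 160
  break 7: 65 = 65
No arrangement into 6 commercial breaks stays within capacity, so 7 is optimal.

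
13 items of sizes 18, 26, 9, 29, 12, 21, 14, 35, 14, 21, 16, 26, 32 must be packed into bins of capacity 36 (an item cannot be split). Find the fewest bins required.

Total = 35 + 32 + 29 + 26 + 26 + 21 + 21 + 18 + 16 + 14 + 14 + 12 + 9 = 273.
Lower bound: ⌈273/36⌉ = 8 bins.
A packing using 9 bins:
  bin 1: 35 = 35
  bin 2: 32 = 32
  bin 3: 29 = 29
  bin 4: 26 + 9 = 35
  bin 5: 26 = 26
  bin 6: 21 + 14 = 35
  bin 7: 21 + 14 = 35
  bin 8: 18 + 16 = 34
  bin 9: 12 = 12
No arrangement into 8 bins stays within capacity, so 9 is optimal.

9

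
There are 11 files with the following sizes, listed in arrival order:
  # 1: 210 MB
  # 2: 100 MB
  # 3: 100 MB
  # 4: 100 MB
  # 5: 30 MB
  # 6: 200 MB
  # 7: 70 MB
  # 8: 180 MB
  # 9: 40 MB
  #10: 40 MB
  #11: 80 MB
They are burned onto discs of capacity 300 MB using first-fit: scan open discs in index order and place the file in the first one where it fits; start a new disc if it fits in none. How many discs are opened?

  210 → disc 1 (new)  [load 210/300]
  100 → disc 2 (new)  [load 100/300]
  100 → disc 2  [load 200/300]
  100 → disc 2  [load 300/300]
  30 → disc 1  [load 240/300]
  200 → disc 3 (new)  [load 200/300]
  70 → disc 3  [load 270/300]
  180 → disc 4 (new)  [load 180/300]
  40 → disc 1  [load 280/300]
  40 → disc 4  [load 220/300]
  80 → disc 4  [load 300/300]
4 discs opened.

4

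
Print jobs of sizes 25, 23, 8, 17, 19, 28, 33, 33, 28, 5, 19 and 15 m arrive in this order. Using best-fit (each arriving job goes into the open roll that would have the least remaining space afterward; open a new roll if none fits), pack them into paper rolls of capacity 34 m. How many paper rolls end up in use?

9

  25 → roll 1 (new)  [load 25/34]
  23 → roll 2 (new)  [load 23/34]
  8 → roll 1  [load 33/34]
  17 → roll 3 (new)  [load 17/34]
  19 → roll 4 (new)  [load 19/34]
  28 → roll 5 (new)  [load 28/34]
  33 → roll 6 (new)  [load 33/34]
  33 → roll 7 (new)  [load 33/34]
  28 → roll 8 (new)  [load 28/34]
  5 → roll 5  [load 33/34]
  19 → roll 9 (new)  [load 19/34]
  15 → roll 4  [load 34/34]
9 paper rolls opened.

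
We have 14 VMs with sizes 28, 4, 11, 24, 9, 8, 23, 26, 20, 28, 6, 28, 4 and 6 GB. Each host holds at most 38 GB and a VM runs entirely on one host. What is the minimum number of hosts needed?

Total = 28 + 28 + 28 + 26 + 24 + 23 + 20 + 11 + 9 + 8 + 6 + 6 + 4 + 4 = 225 GB.
Lower bound: ⌈225/38⌉ = 6 hosts.
Also, 7 VMs each exceed 19 GB, and no two of those can share a host, so at least 7 hosts are needed.
A packing using 7 hosts:
  host 1: 28 + 9 = 37
  host 2: 28 + 8 = 36
  host 3: 28 + 6 + 4 = 38
  host 4: 26 + 11 = 37
  host 5: 24 + 6 + 4 = 34
  host 6: 23 = 23
  host 7: 20 = 20
This matches the lower bound, so 7 is optimal.

7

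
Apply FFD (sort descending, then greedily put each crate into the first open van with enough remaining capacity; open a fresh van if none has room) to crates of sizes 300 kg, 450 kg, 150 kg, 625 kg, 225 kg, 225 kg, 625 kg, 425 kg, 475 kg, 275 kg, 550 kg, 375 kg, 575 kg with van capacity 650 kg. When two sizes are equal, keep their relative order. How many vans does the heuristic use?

Sorted descending: 625, 625, 575, 550, 475, 450, 425, 375, 300, 275, 225, 225, 150.
  625 → van 1 (new)  [load 625/650]
  625 → van 2 (new)  [load 625/650]
  575 → van 3 (new)  [load 575/650]
  550 → van 4 (new)  [load 550/650]
  475 → van 5 (new)  [load 475/650]
  450 → van 6 (new)  [load 450/650]
  425 → van 7 (new)  [load 425/650]
  375 → van 8 (new)  [load 375/650]
  300 → van 9 (new)  [load 300/650]
  275 → van 8  [load 650/650]
  225 → van 7  [load 650/650]
  225 → van 9  [load 525/650]
  150 → van 5  [load 625/650]
9 vans opened.

9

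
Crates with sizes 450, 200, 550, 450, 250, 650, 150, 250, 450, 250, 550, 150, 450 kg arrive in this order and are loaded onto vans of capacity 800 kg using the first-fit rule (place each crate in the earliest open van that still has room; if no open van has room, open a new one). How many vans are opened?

7

  450 → van 1 (new)  [load 450/800]
  200 → van 1  [load 650/800]
  550 → van 2 (new)  [load 550/800]
  450 → van 3 (new)  [load 450/800]
  250 → van 2  [load 800/800]
  650 → van 4 (new)  [load 650/800]
  150 → van 1  [load 800/800]
  250 → van 3  [load 700/800]
  450 → van 5 (new)  [load 450/800]
  250 → van 5  [load 700/800]
  550 → van 6 (new)  [load 550/800]
  150 → van 4  [load 800/800]
  450 → van 7 (new)  [load 450/800]
7 vans opened.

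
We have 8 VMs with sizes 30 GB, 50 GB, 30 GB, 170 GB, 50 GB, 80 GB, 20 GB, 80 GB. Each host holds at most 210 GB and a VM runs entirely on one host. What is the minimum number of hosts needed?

Total = 170 + 80 + 80 + 50 + 50 + 30 + 30 + 20 = 510 GB.
Lower bound: ⌈510/210⌉ = 3 hosts.
A packing using 3 hosts:
  host 1: 170 + 30 = 200
  host 2: 80 + 80 + 50 = 210
  host 3: 50 + 30 + 20 = 100
This matches the lower bound, so 3 is optimal.

3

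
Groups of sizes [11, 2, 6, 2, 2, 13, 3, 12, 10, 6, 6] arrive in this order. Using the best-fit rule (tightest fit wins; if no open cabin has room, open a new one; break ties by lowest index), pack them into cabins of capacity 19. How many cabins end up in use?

  11 → cabin 1 (new)  [load 11/19]
  2 → cabin 1  [load 13/19]
  6 → cabin 1  [load 19/19]
  2 → cabin 2 (new)  [load 2/19]
  2 → cabin 2  [load 4/19]
  13 → cabin 2  [load 17/19]
  3 → cabin 3 (new)  [load 3/19]
  12 → cabin 3  [load 15/19]
  10 → cabin 4 (new)  [load 10/19]
  6 → cabin 4  [load 16/19]
  6 → cabin 5 (new)  [load 6/19]
5 cabins opened.

5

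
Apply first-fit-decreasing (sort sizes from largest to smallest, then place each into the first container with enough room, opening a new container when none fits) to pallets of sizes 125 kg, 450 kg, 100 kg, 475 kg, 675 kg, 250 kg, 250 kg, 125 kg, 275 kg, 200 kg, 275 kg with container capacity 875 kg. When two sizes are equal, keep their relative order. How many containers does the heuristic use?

4

Sorted descending: 675, 475, 450, 275, 275, 250, 250, 200, 125, 125, 100.
  675 → container 1 (new)  [load 675/875]
  475 → container 2 (new)  [load 475/875]
  450 → container 3 (new)  [load 450/875]
  275 → container 2  [load 750/875]
  275 → container 3  [load 725/875]
  250 → container 4 (new)  [load 250/875]
  250 → container 4  [load 500/875]
  200 → container 1  [load 875/875]
  125 → container 2  [load 875/875]
  125 → container 3  [load 850/875]
  100 → container 4  [load 600/875]
4 containers opened.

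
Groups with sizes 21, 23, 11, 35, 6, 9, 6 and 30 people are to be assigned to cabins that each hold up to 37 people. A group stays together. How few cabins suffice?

4

Total = 35 + 30 + 23 + 21 + 11 + 9 + 6 + 6 = 141 people.
Lower bound: ⌈141/37⌉ = 4 cabins.
A packing using 4 cabins:
  cabin 1: 35 = 35
  cabin 2: 30 + 6 = 36
  cabin 3: 23 + 11 = 34
  cabin 4: 21 + 9 + 6 = 36
This matches the lower bound, so 4 is optimal.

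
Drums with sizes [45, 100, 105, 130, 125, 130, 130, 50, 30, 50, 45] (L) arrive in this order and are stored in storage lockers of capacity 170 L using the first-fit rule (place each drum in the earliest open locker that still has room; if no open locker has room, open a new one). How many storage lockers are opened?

7

  45 → locker 1 (new)  [load 45/170]
  100 → locker 1  [load 145/170]
  105 → locker 2 (new)  [load 105/170]
  130 → locker 3 (new)  [load 130/170]
  125 → locker 4 (new)  [load 125/170]
  130 → locker 5 (new)  [load 130/170]
  130 → locker 6 (new)  [load 130/170]
  50 → locker 2  [load 155/170]
  30 → locker 3  [load 160/170]
  50 → locker 7 (new)  [load 50/170]
  45 → locker 4  [load 170/170]
7 storage lockers opened.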